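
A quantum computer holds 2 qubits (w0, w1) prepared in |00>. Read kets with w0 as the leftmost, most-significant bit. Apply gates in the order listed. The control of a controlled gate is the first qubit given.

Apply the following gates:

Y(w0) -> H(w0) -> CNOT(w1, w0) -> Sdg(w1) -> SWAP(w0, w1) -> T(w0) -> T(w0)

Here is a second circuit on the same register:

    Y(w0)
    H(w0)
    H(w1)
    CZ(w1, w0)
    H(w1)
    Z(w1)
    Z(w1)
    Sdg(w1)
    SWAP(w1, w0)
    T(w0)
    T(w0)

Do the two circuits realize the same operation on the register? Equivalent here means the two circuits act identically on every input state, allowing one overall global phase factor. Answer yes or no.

No: there is an input state on which the two circuits produce genuinely different outputs (not merely differing by a phase).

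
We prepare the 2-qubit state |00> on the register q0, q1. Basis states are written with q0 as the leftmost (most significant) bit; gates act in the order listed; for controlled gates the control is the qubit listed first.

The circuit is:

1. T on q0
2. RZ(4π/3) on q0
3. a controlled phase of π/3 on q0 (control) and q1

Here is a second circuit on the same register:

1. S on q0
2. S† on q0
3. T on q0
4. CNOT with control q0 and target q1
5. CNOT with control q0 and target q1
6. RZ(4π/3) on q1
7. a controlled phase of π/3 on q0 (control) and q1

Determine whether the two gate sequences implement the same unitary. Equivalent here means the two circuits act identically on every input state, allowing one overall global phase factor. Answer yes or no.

No — the two circuits implement different unitaries, even allowing a global phase.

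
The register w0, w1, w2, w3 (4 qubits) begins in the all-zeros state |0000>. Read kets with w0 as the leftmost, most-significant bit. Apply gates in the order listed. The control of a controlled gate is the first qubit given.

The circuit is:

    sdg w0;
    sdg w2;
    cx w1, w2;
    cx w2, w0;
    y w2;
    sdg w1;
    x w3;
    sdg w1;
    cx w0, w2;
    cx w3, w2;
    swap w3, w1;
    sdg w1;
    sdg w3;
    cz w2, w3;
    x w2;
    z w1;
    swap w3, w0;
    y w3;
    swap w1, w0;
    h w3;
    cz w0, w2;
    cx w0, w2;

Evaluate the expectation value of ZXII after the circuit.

In the final state, ZXII has expectation 0.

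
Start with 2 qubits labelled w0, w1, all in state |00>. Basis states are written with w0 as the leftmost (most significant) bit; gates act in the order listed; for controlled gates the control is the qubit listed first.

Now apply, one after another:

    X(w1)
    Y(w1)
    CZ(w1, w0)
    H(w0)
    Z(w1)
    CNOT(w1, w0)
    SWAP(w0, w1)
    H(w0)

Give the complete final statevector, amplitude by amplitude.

After the circuit, the state carries amplitude -I/2 on |00>, -I/2 on |01>, -I/2 on |10>, -I/2 on |11>.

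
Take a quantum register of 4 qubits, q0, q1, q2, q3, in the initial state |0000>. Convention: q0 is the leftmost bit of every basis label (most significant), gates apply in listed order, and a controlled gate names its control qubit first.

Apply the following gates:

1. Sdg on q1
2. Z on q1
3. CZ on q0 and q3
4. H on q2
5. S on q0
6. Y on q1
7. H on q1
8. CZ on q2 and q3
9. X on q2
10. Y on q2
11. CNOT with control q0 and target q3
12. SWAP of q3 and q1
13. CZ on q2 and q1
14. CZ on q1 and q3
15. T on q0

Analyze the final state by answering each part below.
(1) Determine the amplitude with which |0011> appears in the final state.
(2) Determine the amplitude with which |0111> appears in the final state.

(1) The final state's coefficient on |0011> equals 1/2.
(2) The amplitude on |0111> is 0.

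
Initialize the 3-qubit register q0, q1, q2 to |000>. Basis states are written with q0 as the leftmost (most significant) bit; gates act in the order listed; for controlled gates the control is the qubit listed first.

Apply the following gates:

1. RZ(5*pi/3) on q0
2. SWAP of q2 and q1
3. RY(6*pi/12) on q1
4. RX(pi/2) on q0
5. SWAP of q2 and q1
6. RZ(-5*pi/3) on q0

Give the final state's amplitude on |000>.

The amplitude on |000> is 1/2.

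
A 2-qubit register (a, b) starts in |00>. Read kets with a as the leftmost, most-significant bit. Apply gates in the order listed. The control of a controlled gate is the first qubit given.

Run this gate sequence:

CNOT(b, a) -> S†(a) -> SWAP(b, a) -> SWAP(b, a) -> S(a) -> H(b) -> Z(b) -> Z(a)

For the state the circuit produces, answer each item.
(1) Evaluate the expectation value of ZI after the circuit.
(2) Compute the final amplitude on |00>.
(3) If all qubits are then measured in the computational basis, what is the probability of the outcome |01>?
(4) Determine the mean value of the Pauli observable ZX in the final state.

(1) The expectation value of ZI is 1. Key observation: gates 2-5 undo each other exactly, leaving only the rest of the circuit to track.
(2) The amplitude on |00> is sqrt(2)/2.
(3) A full measurement returns |01> with probability 1/2.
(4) The expectation value of ZX is -1.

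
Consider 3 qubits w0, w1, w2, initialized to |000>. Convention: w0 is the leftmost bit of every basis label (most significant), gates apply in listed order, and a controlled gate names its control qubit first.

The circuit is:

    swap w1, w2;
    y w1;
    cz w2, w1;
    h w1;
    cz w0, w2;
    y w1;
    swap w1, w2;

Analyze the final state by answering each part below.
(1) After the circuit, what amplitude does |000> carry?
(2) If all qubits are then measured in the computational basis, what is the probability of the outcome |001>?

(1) The amplitude on |000> is -sqrt(2)/2.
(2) A full measurement returns |001> with probability 1/2.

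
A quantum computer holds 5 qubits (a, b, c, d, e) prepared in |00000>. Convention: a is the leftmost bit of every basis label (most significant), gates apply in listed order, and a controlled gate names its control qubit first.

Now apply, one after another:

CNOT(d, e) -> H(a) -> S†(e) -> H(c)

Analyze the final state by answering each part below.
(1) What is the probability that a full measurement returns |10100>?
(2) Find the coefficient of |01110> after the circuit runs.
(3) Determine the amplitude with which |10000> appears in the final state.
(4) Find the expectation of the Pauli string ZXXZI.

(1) The probability of measuring |10100> is 1/4.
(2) The final state's coefficient on |01110> equals 0.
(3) The amplitude on |10000> is 1/2.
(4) In the final state, ZXXZI has expectation 0.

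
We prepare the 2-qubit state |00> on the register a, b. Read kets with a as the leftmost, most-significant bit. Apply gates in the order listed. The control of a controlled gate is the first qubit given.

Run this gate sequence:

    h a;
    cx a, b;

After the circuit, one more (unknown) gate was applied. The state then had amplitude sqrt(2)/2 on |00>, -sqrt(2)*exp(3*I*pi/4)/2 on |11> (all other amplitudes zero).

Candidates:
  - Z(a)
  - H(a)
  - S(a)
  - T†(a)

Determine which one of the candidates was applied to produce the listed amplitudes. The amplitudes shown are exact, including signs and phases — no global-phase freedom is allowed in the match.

The applied gate was T†(a).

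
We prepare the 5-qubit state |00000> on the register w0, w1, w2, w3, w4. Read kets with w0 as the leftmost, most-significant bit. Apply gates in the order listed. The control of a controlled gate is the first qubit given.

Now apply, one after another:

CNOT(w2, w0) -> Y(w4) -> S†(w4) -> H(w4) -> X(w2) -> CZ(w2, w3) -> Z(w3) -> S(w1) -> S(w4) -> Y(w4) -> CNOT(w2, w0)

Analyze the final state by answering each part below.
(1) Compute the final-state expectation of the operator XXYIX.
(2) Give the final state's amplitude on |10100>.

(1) The observable XXYIX averages to 0.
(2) The amplitude on |10100> is -sqrt(2)/2.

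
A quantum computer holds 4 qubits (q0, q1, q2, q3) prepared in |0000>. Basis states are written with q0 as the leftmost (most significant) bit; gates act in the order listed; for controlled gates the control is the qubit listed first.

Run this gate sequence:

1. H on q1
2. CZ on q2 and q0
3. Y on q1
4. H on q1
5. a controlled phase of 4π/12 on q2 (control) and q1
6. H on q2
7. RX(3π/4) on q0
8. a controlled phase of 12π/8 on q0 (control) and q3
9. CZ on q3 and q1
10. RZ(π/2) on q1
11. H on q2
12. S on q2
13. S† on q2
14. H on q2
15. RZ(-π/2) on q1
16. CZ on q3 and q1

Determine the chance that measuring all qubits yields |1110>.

Outcome |1110> occurs with probability sqrt(2)/8 + 1/4.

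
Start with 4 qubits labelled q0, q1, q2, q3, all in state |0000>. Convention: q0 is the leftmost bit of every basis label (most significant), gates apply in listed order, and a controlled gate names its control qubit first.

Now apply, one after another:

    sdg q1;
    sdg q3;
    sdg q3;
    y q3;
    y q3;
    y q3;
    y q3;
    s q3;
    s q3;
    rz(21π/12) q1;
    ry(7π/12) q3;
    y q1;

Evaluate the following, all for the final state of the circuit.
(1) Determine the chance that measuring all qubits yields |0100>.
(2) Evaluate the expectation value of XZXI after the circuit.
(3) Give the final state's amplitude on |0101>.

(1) Outcome |0100> occurs with probability -sqrt(6)/8 + sqrt(2)/8 + 1/2. Key observation: the block from step 2 through step 9 cancels to the identity and can be dropped.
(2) In the final state, XZXI has expectation 0.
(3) The final state's coefficient on |0101> equals (-sqrt(sqrt(2) + 2)/4 - sqrt(6 - 3*sqrt(2))/4)*exp(5*I*pi/8).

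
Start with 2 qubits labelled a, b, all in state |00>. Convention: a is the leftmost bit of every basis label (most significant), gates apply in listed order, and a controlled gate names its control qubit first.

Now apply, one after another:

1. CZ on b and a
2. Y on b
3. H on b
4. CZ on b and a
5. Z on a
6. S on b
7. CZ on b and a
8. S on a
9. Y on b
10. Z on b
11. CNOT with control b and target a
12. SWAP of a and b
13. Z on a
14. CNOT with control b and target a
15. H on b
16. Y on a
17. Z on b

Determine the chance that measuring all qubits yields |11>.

The probability of measuring |11> is 1/2.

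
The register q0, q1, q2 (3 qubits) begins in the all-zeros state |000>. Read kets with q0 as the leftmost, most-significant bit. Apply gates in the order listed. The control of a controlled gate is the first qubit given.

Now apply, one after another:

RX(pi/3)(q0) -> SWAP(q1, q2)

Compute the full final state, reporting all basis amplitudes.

The resulting statevector has amplitude sqrt(3)/2 on |000>, -I/2 on |100>, and 0 on every other basis state.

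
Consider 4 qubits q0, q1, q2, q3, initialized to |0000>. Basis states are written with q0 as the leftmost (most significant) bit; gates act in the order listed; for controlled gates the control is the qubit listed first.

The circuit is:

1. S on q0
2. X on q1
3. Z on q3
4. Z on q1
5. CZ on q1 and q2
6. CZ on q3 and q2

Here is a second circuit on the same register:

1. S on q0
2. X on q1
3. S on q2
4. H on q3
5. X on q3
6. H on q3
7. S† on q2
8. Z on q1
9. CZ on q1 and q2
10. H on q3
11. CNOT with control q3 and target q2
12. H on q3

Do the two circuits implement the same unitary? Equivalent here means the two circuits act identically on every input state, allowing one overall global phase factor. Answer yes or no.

No: there is an input state on which the two circuits produce genuinely different outputs (not merely differing by a phase).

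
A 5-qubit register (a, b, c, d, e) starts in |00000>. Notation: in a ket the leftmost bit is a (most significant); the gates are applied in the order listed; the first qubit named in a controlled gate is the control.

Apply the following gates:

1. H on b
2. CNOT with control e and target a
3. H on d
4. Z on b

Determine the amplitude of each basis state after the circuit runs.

The resulting statevector has amplitude 1/2 on |00000>, 1/2 on |00010>, -1/2 on |01000>, -1/2 on |01010>, and 0 on every other basis state.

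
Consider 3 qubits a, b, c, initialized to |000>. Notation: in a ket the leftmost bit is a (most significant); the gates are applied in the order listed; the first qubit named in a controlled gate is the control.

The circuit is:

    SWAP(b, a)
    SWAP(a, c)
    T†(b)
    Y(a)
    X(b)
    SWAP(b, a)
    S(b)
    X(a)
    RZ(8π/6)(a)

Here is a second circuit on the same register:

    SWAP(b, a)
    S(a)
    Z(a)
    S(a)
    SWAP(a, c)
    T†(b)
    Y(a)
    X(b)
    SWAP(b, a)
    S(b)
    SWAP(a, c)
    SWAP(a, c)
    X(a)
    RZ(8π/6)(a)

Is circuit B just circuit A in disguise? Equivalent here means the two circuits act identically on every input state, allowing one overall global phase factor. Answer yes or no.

Yes, they are equivalent — the unitaries differ by at most a global phase.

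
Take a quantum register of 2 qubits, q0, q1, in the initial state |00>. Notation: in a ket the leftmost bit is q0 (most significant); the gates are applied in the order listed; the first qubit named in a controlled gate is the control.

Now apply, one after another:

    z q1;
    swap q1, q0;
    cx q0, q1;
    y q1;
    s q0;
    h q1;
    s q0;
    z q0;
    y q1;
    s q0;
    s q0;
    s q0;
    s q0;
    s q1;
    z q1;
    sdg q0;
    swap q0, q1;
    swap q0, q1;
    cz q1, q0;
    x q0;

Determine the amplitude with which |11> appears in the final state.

The amplitude on |11> is sqrt(2)*I/2. Key observation: steps 10-13 multiply out to the identity, so the circuit reduces to the remaining gates.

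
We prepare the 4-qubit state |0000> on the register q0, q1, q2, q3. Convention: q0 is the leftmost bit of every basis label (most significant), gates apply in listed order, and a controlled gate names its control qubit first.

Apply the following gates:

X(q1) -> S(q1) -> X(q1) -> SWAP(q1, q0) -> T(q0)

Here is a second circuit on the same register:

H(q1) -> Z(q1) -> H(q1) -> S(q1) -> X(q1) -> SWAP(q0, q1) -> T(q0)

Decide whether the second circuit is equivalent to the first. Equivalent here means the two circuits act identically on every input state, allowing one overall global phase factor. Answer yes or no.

Yes — the two circuits implement the same unitary up to a global phase.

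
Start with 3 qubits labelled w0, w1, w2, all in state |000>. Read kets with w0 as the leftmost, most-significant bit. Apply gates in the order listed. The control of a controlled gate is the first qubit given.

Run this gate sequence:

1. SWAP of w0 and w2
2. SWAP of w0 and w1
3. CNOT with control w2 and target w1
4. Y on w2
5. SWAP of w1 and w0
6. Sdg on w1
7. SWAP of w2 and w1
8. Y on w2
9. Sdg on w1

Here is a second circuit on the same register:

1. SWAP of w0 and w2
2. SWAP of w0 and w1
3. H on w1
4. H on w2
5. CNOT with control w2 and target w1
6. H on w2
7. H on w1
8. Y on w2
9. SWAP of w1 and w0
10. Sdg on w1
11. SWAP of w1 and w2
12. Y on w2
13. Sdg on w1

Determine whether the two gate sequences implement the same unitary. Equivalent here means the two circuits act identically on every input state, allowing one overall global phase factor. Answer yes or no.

No — the two circuits implement different unitaries, even allowing a global phase.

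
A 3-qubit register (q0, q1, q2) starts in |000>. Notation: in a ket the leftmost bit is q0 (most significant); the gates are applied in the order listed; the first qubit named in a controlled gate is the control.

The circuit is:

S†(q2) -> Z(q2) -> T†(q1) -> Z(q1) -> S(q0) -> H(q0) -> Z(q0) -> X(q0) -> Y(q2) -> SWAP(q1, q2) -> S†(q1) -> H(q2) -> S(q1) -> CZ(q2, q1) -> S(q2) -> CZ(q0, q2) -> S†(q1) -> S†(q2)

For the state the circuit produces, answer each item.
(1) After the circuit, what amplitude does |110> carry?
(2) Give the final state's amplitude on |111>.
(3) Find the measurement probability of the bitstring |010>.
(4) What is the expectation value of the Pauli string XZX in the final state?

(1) The final state's coefficient on |110> equals 1/2.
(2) The amplitude on |111> is 1/2.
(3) The probability of measuring |010> is 1/4.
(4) The expectation value of XZX is 0.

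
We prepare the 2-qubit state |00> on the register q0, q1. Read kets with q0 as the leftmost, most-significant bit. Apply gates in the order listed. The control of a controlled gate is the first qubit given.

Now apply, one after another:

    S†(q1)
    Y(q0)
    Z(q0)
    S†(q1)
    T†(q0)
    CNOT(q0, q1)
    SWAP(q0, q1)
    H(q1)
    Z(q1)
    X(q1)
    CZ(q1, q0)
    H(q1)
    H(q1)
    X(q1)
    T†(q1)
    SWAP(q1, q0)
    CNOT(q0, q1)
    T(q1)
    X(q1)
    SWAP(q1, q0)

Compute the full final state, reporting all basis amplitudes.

The final amplitudes are sqrt(2)*I/2 on |00>, 0 on |01>, 0 on |10>, -sqrt(2)/2 on |11>.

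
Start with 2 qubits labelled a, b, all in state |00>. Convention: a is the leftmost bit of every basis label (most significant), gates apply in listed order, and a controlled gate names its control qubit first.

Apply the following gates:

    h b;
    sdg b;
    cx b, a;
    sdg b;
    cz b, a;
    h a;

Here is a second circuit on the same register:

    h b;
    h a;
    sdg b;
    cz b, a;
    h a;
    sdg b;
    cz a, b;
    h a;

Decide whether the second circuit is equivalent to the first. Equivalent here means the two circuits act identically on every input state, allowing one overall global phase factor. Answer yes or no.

Yes — the two circuits implement the same unitary up to a global phase.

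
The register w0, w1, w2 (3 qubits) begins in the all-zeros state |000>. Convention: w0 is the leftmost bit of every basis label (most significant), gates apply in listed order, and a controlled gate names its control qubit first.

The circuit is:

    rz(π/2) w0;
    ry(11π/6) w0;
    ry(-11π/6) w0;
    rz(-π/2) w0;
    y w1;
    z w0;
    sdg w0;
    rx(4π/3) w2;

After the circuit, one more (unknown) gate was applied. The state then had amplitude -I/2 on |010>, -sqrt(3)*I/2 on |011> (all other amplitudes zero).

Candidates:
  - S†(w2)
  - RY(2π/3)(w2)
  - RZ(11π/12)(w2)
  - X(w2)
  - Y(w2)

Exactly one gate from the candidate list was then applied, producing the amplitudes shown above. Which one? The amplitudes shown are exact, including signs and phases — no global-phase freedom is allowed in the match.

It was S†(w2) that produced the state shown. Key observation: steps 1-4 multiply out to the identity, so the circuit reduces to the remaining gates.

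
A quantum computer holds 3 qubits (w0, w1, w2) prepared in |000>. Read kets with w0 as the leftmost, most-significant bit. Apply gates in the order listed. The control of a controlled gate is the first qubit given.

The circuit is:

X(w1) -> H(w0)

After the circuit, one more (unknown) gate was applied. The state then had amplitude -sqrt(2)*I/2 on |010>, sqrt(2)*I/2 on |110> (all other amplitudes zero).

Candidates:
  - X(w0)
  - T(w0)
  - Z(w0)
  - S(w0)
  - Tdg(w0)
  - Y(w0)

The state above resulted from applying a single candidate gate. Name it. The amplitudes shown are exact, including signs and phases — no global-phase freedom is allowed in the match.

The applied gate was Y(w0).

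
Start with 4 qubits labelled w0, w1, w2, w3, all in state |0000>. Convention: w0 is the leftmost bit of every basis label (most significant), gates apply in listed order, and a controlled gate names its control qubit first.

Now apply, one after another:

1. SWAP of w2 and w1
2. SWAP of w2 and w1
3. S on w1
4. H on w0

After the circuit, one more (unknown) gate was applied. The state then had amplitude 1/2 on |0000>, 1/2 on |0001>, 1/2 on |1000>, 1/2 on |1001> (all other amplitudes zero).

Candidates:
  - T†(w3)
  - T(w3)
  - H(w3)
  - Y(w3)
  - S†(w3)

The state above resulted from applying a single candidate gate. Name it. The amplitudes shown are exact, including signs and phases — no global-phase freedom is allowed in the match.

It was H(w3) that produced the state shown. Key observation: steps 1-2 multiply out to the identity, so the circuit reduces to the remaining gates.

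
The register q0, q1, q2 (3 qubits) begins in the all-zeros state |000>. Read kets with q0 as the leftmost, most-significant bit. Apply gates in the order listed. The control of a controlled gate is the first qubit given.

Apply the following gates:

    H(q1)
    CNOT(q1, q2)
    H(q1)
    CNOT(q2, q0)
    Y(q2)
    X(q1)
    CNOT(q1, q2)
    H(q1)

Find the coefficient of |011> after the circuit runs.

The amplitude on |011> is sqrt(2)*I/4.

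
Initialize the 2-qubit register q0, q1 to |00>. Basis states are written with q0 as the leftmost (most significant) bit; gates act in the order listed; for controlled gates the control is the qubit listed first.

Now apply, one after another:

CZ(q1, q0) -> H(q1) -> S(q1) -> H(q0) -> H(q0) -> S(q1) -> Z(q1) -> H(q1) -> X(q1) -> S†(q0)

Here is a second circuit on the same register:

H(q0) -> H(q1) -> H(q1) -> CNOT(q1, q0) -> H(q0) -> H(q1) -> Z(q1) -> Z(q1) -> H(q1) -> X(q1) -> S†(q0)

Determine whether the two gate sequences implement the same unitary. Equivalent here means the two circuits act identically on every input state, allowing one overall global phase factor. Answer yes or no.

Yes, they are equivalent — the unitaries differ by at most a global phase.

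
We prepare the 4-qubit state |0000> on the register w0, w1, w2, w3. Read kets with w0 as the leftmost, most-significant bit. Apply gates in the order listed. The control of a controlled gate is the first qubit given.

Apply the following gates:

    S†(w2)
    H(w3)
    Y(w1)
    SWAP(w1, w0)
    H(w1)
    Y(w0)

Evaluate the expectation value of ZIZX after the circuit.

In the final state, ZIZX has expectation 1.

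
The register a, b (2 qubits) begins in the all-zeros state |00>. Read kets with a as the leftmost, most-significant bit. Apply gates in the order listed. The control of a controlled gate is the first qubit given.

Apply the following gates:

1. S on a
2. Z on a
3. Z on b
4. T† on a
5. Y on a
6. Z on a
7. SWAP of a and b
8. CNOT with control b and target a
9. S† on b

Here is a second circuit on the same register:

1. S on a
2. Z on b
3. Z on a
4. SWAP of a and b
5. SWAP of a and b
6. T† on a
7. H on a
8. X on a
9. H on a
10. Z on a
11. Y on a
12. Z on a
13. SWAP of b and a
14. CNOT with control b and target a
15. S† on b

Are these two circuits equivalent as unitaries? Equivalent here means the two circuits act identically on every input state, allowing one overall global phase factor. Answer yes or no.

Yes — the two circuits implement the same unitary up to a global phase.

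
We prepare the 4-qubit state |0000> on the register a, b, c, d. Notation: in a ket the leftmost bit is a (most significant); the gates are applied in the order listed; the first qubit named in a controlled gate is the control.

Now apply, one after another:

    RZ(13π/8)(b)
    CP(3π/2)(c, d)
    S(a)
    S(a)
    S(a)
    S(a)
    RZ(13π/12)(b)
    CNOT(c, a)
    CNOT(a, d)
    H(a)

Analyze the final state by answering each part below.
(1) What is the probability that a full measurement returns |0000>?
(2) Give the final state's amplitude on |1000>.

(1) Outcome |0000> occurs with probability 1/2.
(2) |1000> carries amplitude sqrt(2)*exp(31*I*pi/48)/2 in the final state.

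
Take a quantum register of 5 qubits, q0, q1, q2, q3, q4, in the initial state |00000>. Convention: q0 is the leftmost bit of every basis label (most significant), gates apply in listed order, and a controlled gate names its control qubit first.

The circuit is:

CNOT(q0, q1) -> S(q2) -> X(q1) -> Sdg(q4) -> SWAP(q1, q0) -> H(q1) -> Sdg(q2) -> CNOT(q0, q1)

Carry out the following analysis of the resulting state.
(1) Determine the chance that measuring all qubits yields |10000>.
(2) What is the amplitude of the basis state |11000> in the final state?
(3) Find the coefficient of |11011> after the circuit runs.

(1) Outcome |10000> occurs with probability 1/2.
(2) The amplitude on |11000> is sqrt(2)/2.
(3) The final state's coefficient on |11011> equals 0.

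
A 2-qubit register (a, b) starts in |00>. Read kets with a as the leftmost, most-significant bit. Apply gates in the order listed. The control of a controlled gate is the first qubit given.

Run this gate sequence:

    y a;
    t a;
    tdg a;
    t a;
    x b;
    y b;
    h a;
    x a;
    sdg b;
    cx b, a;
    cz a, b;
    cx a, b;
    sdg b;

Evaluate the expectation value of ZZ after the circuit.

The expectation value of ZZ is 1.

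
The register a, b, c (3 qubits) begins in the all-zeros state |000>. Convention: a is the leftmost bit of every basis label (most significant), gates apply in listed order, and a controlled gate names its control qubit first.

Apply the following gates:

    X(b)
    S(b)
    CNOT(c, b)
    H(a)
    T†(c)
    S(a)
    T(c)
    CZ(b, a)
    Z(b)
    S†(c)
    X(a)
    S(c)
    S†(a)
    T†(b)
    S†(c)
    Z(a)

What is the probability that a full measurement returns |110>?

Outcome |110> occurs with probability 1/2.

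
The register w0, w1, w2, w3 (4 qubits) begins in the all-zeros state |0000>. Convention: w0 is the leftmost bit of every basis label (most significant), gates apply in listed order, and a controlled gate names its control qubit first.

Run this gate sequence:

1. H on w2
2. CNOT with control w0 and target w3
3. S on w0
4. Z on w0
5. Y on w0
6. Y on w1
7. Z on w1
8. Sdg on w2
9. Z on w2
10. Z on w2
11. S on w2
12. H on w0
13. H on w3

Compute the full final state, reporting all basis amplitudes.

After the circuit, the state carries amplitude 0 on |0000>, 0 on |0001>, 0 on |0010>, 0 on |0011>, sqrt(2)/4 on |0100>, sqrt(2)/4 on |0101>, sqrt(2)/4 on |0110>, sqrt(2)/4 on |0111>, 0 on |1000>, 0 on |1001>, 0 on |1010>, 0 on |1011>, -sqrt(2)/4 on |1100>, -sqrt(2)/4 on |1101>, -sqrt(2)/4 on |1110>, -sqrt(2)/4 on |1111>.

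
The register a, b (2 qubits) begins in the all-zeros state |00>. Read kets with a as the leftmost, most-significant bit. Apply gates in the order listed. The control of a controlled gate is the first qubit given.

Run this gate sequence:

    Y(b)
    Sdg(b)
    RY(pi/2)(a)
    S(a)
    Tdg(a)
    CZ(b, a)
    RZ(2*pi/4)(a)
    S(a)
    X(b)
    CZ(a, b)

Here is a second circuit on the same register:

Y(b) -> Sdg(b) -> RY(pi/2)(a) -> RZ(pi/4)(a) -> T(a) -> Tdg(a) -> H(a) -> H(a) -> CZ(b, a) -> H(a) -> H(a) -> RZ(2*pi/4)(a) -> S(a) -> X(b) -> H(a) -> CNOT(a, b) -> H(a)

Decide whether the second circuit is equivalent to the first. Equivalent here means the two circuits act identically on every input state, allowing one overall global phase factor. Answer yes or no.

No, they are not equivalent — no single phase factor reconciles the two unitaries.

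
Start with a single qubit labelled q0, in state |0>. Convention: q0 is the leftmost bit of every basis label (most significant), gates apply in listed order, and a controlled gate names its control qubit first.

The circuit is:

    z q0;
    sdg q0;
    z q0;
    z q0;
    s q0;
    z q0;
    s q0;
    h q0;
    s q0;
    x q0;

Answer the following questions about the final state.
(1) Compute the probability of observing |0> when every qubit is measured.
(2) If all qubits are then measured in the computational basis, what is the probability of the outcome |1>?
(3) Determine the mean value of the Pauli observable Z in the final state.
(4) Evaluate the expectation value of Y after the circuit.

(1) Outcome |0> occurs with probability 1/2. Key observation: gates 1-6 undo each other exactly, leaving only the rest of the circuit to track.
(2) A full measurement returns |1> with probability 1/2.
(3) The expectation value of Z is 0.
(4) In the final state, Y has expectation -1.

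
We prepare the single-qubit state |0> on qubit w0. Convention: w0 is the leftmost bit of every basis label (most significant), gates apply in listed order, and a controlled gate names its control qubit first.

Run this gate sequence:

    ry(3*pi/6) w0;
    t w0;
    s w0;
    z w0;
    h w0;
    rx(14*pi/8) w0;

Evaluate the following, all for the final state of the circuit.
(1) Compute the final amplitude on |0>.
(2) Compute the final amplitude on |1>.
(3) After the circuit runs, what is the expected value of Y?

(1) The final state's coefficient on |0> equals -sqrt(sqrt(2) + 2)/4 - I*sqrt(2 - sqrt(2))/4 + sqrt(2 - sqrt(2))*exp(I*pi/4)/4 + sqrt(sqrt(2) + 2)*exp(3*I*pi/4)/4.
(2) |1> carries amplitude -sqrt(sqrt(2) + 2)/4 - sqrt(sqrt(2) + 2)*exp(3*I*pi/4)/4 - I*sqrt(2 - sqrt(2))/4 - sqrt(2 - sqrt(2))*exp(I*pi/4)/4 in the final state.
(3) The expectation value of Y is 1.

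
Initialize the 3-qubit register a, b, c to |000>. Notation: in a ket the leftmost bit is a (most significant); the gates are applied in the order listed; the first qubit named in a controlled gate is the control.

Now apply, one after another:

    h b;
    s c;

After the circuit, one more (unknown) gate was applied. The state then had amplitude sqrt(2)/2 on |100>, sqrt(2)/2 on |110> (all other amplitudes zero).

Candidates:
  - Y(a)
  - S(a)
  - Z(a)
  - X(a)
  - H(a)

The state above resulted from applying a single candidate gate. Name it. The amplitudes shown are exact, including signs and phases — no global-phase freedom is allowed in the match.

It was X(a) that produced the state shown.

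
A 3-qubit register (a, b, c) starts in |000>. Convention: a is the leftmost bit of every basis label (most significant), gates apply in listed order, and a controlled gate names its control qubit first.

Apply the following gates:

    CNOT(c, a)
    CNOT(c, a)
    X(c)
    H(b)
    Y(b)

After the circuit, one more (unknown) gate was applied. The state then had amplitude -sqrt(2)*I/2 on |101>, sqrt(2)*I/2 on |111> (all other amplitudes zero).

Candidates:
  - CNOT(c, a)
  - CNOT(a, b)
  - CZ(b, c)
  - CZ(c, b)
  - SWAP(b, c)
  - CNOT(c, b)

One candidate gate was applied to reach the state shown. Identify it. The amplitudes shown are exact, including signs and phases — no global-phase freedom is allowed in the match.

The unique candidate consistent with the amplitudes is CNOT(c, a). Key observation: the block from step 1 through step 2 cancels to the identity and can be dropped.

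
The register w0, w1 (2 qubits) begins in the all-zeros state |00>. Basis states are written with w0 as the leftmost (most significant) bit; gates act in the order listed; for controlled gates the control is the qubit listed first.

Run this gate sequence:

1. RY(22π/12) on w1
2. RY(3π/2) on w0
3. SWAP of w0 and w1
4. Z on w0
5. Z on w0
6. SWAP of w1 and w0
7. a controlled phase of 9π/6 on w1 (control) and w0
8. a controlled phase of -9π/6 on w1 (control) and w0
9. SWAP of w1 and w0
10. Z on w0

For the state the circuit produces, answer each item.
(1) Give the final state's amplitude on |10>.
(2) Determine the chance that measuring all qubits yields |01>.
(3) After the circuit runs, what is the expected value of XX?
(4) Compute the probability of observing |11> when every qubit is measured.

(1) The amplitude on |10> is -1/4 + sqrt(3)/4.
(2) The probability of measuring |01> is sqrt(3)/8 + 1/4.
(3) The expectation value of XX is -1/2.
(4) Outcome |11> occurs with probability 1/4 - sqrt(3)/8.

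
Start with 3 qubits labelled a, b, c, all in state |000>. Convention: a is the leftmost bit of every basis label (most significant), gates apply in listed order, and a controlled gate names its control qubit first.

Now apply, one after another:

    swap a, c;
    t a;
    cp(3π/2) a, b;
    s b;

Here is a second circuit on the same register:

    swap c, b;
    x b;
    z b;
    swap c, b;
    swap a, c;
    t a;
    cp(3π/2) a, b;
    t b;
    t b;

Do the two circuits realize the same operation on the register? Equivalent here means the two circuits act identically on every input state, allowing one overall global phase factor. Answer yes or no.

No, they are not equivalent — no single phase factor reconciles the two unitaries.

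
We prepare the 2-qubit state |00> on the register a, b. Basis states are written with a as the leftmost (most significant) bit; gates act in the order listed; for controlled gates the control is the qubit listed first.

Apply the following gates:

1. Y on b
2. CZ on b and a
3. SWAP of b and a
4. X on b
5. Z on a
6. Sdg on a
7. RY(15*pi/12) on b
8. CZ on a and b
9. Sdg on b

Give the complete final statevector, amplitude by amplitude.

The final amplitudes are 0 on |00>, 0 on |01>, sqrt(sqrt(2) + 2)/2 on |10>, I*sqrt(2 - sqrt(2))/2 on |11>.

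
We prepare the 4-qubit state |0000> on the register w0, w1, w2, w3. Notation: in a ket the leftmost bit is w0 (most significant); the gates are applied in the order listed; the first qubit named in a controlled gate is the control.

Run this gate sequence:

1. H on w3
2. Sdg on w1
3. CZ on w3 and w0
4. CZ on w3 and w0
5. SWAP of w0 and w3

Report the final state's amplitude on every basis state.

The resulting statevector has amplitude sqrt(2)/2 on |0000>, sqrt(2)/2 on |1000>, and 0 on every other basis state.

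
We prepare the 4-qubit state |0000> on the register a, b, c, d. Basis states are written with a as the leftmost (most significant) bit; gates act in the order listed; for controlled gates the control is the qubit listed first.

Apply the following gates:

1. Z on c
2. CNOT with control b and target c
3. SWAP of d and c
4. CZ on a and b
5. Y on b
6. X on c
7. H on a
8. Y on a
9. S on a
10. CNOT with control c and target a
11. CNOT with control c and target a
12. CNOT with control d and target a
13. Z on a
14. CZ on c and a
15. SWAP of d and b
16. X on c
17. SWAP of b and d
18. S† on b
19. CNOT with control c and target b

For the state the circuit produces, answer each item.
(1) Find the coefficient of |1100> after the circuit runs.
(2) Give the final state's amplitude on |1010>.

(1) The amplitude on |1100> is -sqrt(2)/2. Key observation: the block from step 10 through step 11 cancels to the identity and can be dropped.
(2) The final state's coefficient on |1010> equals 0.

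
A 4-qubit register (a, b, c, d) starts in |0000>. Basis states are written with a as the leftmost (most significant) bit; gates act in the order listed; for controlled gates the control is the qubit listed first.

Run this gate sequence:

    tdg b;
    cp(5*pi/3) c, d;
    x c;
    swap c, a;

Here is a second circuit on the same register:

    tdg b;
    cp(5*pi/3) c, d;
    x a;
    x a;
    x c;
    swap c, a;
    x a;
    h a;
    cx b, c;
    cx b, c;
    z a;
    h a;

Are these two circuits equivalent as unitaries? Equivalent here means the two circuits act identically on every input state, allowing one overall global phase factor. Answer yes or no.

Yes, they are equivalent — the unitaries differ by at most a global phase.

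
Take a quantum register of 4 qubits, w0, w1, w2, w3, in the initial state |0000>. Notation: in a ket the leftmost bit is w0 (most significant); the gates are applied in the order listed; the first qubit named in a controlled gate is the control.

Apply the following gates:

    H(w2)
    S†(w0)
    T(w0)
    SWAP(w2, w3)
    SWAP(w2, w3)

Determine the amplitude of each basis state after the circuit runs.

The resulting statevector has amplitude sqrt(2)/2 on |0000>, sqrt(2)/2 on |0010>, and 0 on every other basis state.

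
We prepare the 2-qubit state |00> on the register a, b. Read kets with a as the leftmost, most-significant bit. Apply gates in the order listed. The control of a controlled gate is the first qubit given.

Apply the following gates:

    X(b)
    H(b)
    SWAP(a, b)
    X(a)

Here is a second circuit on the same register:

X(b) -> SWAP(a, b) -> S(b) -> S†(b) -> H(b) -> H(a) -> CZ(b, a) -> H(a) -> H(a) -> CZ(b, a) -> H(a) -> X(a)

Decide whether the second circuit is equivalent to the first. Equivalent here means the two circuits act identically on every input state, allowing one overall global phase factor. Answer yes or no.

No, they are not equivalent — no single phase factor reconciles the two unitaries.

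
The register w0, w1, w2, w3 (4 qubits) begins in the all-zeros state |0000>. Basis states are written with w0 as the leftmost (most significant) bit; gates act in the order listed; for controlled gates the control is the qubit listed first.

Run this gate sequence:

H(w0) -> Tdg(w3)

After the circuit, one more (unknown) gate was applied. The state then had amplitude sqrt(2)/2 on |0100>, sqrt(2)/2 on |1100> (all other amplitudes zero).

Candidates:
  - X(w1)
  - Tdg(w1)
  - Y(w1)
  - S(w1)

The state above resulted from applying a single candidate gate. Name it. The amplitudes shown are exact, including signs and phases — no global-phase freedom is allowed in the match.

The unique candidate consistent with the amplitudes is X(w1).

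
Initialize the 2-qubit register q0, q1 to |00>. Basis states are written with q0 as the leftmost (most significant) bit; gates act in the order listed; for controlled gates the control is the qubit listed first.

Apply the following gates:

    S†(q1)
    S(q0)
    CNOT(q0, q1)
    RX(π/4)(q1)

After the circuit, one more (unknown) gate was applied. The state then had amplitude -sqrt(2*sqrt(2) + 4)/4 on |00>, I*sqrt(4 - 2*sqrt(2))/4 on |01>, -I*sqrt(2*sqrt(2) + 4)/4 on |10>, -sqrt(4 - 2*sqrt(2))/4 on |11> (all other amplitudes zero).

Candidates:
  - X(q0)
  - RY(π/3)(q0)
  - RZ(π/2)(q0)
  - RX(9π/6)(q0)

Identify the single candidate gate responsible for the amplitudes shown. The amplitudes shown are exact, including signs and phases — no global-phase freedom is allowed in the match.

The applied gate was RX(9π/6)(q0).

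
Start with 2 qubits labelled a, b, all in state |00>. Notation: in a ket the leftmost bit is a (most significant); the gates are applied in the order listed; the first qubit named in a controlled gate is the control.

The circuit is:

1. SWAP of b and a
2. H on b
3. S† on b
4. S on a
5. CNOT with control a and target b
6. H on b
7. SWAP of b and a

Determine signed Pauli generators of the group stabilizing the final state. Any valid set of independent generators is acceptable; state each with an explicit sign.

The final state is stabilized by the group generated by +YI, +IZ; other independent generating sets are equally valid.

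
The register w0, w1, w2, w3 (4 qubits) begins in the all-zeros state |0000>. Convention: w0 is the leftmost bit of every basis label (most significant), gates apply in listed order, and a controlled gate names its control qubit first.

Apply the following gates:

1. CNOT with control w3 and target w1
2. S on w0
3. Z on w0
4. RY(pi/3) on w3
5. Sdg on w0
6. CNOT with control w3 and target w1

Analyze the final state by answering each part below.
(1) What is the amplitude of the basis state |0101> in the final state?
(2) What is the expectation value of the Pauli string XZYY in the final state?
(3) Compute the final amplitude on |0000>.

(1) The final state's coefficient on |0101> equals 1/2.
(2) The observable XZYY averages to 0.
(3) |0000> carries amplitude sqrt(3)/2 in the final state.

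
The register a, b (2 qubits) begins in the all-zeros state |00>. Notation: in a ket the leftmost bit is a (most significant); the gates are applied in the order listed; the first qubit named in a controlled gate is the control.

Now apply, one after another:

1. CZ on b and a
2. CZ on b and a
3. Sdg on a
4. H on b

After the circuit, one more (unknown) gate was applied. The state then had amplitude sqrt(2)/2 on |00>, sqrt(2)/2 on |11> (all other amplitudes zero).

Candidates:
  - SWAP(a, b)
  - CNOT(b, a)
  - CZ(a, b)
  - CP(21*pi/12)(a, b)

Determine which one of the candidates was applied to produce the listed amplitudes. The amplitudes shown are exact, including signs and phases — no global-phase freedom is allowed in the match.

It was CNOT(b, a) that produced the state shown. Key observation: gates 1-2 undo each other exactly, leaving only the rest of the circuit to track.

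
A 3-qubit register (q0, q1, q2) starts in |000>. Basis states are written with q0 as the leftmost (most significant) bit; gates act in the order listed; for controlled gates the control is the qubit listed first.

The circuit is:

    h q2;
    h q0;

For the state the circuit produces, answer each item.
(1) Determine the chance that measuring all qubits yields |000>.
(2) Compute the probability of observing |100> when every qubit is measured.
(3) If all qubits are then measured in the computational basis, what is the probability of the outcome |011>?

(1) The probability of measuring |000> is 1/4.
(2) Outcome |100> occurs with probability 1/4.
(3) A full measurement returns |011> with probability 0.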